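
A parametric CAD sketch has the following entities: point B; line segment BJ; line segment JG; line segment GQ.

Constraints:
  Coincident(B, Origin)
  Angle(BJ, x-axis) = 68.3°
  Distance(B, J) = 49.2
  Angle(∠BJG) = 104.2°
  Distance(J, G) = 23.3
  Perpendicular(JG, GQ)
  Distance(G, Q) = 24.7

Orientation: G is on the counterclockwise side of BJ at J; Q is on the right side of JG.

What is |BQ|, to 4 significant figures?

80.57

B is at the origin; BJ runs at 68.3° with length 49.2, so J = 49.2·(cos 68.3°, sin 68.3°) = (18.19, 45.71). ∠BJG = 104.2°, so JG runs at 68.3° + (180° − 104.2°) = 144.1° from the x-axis; with |JG| = 23.3, G = J + 23.3·(cos 144.1°, sin 144.1°) = (-0.6824, 59.38). JG ⟂ GQ; with |GQ| = 24.7 on the right of JG, Q = G + 24.7·(0.5864, 0.8100) = (13.80, 79.38). Then |BQ| = |Q − B| = 80.57.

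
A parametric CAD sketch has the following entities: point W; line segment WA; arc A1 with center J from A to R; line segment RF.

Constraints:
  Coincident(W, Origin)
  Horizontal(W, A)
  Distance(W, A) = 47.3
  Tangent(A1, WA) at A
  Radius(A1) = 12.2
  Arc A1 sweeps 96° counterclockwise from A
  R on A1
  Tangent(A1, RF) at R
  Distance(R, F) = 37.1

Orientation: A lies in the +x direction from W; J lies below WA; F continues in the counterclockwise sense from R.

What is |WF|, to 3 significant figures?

63.7

W is at the origin; W and A share the same y with |WA| = 47.3 and A on the +x side, so A = (47.3, 0.00). Tangency of A1 to WA means the radius JA is perpendicular to WA, so J = A + (0, -12.2) = (47.3, -12.2). On A1, A sits at bearing 90° from J; a 96° counterclockwise sweep puts R at bearing 186°, so R = J + 12.2·(cos 186°, sin 186°) = (35.2, -13.5). The tangent condition forces JR to be normal to RF, so RF runs along (−sin 186°, cos 186°); with |RF| = 37.1, F = (39.0, -50.4). Then |WF| = |F − W| = 63.7.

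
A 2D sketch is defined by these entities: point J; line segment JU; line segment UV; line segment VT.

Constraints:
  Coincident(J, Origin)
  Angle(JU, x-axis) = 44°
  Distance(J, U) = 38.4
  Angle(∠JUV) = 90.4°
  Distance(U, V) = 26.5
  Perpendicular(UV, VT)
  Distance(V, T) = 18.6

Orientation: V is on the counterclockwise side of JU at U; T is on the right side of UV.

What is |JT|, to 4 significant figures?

62.97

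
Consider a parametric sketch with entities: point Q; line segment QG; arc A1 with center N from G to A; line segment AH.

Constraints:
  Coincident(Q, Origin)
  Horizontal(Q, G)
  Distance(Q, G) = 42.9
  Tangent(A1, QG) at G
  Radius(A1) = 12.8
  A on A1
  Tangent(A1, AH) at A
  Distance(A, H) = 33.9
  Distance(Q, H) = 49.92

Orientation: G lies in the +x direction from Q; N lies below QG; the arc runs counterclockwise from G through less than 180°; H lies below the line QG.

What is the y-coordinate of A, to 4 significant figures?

-10.43

Q is at the origin; Q and G share the same y with |QG| = 42.9 and G on the +x side, so G = (42.90, 0.000). A1 meets QG tangentially, so NG is at right angles to QG, so N = G + (0, -12.8) = (42.90, -12.80). Since NA ⟂ AH (tangency), |NH| = √(12.8² + 33.9²) = 36.24 regardless of where A sits on A1. So H lies on both circle(Q, 49.92) and circle(N, 36.24); the below-QG intersection is H = (24.05, -43.75). A is the foot of the tangent from H: A = (30.32, -10.43).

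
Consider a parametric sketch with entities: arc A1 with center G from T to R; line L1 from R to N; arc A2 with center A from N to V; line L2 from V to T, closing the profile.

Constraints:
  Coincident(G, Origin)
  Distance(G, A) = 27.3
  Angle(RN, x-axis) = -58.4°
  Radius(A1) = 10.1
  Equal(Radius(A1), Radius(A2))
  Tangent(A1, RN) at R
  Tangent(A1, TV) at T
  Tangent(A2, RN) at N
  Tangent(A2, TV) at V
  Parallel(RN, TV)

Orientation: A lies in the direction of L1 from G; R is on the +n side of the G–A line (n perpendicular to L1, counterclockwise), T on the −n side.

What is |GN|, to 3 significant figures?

29.1

The slot axis is L1's direction at -58.4°, so u = (cos -58.4°, sin -58.4°) = (0.524, -0.852) and n = (−sin -58.4°, cos -58.4°) = (0.852, 0.524). G is at the origin and A lies 27.3 along u from G, so A = 27.3·u = (14.3, -23.3). Tangency of A1 to both parallel lines with radius 10.1 puts R and T at G ± 10.1·n: R = (8.60, 5.29), T = (-8.60, -5.29). Equal radii place N and V the same way about A: N = A + 10.1·n = (22.9, -18.0), V = A − 10.1·n = (5.70, -28.5). Then |GN| = |N − G| = 29.1.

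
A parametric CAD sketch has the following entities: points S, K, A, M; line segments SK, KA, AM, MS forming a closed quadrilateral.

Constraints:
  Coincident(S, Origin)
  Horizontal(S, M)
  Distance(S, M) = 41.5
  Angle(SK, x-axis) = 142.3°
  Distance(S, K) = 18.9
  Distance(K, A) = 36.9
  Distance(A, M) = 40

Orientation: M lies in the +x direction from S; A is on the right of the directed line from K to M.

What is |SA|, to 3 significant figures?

19.7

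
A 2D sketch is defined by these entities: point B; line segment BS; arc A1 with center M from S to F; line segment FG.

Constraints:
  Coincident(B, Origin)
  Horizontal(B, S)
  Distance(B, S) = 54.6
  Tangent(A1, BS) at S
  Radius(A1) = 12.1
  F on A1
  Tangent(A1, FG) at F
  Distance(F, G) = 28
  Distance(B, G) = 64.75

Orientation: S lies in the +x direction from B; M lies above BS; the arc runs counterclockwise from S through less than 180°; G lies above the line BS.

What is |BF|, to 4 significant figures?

67.35

Checks: |MF| = 12.10 ✓; ∠(MF, FG) = 90.00° ✓; |FG| = 28.00 ✓; |BG| = 64.75 ✓.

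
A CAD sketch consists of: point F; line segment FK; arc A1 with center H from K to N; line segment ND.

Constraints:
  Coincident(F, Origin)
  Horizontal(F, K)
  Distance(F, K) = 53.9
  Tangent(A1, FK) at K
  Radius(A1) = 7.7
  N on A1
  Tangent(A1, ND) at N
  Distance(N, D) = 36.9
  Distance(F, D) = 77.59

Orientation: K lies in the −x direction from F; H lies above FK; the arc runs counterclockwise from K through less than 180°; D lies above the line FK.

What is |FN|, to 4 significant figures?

48.36

Checks: |FK| = 53.90 ✓; |HN| = 7.700 ✓; ∠(HN, ND) = 90.00° ✓; |ND| = 36.90 ✓; |FD| = 77.59 ✓.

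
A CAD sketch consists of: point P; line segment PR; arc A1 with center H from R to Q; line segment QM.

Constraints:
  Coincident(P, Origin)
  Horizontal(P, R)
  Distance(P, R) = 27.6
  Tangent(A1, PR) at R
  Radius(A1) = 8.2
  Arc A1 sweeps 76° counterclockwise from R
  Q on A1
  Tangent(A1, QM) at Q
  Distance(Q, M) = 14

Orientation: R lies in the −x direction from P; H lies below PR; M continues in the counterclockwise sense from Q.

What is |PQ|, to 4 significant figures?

36.10

P is at the origin; PR is horizontal with |PR| = 27.6 and R on the −x side, so R = (-27.60, 0.000). The tangent condition forces HR to be normal to PR, so H = R + (0, -8.2) = (-27.60, -8.200). On A1, R sits at bearing 90° from H; a 76° counterclockwise sweep puts Q at bearing 166°, so Q = H + 8.2·(cos 166°, sin 166°) = (-35.56, -6.216). Then |PQ| = |Q − P| = 36.10.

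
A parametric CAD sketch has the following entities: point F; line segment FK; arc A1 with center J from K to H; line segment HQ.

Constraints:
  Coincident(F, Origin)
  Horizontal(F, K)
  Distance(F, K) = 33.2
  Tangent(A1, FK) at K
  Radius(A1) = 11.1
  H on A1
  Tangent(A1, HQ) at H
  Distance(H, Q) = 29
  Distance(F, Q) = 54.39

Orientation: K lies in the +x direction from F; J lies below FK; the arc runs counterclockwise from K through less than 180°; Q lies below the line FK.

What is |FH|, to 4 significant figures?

27.71

Checks: F.y = 0.00, K.y = 0.00 ✓; |JH| = 11.10 ✓; ∠(JH, HQ) = 90.00° ✓; |HQ| = 29.00 ✓; |FQ| = 54.39 ✓.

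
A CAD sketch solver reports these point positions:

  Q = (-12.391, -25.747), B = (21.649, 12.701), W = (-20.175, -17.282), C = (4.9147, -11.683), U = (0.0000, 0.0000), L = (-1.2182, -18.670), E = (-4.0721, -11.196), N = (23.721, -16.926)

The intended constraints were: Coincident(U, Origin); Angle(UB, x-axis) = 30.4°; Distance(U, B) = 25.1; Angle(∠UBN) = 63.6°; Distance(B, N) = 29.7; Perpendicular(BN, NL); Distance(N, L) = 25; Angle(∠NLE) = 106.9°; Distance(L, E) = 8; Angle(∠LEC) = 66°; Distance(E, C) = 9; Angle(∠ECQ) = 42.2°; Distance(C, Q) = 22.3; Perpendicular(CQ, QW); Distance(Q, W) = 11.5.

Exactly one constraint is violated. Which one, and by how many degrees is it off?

Perpendicular(CQ, QW) — off by 3.50°.

U = (0.00, 0.00) ✓; UB at 30.40° ✓; |UB| = 25.10 ✓; ∠UBN = 63.60° ✓; |BN| = 29.70 ✓; ∠(BN, NL) = 90.00° ✓; |NL| = 25.00 ✓; ∠NLE = 106.9° ✓; |LE| = 8.000 ✓; ∠LEC = 66.00° ✓; |EC| = 9.000 ✓; ∠ECQ = 42.20° ✓; |CQ| = 22.30 ✓; ∠(CQ, QW) = 86.50° ✗; |QW| = 11.50 ✓.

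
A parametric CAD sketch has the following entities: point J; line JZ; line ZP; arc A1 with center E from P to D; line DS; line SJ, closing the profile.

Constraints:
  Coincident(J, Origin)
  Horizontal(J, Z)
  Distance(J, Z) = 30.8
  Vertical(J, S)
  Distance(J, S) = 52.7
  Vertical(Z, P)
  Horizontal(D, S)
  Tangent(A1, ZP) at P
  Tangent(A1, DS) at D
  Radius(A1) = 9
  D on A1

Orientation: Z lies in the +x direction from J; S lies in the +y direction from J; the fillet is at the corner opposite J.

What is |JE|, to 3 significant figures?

48.8

J is at the origin; JZ is horizontal with |JZ| = 30.8 and Z on the +x side, so Z = (30.8, 0.00). J and S share the same x with |JS| = 52.7 and S on the +y side, so S = (0.00, 52.7). The virtual corner opposite J is at (30.8, 52.7). Since A1 is tangent to ZP there, EP ⟂ ZP and tangency of A1 to DS means the radius ED is perpendicular to DS, with radius 9.0, so the center E sits 9.0 in from both sides at E = (21.8, 43.7). Then |JE| = |E − J| = 48.8.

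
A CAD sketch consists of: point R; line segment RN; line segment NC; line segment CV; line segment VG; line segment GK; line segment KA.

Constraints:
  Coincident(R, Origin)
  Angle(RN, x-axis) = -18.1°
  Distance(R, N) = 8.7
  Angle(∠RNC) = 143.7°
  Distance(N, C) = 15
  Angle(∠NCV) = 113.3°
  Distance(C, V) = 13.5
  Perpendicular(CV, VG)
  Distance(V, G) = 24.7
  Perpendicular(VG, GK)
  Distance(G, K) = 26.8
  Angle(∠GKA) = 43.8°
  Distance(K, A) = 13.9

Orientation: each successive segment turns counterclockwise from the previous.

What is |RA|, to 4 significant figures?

7.209

R is at the origin; RN runs at -18.1° with length 8.7, so N = (8.269, -2.703). ∠RNC = 143.7° gives NC at 18.20° from the x-axis; with |NC| = 15.0, C = (22.52, 1.982). ∠NCV = 113.3° gives CV at 84.90° from the x-axis; with |CV| = 13.5, V = (23.72, 15.43). CV ⟂ VG, so VG runs at 174.9°; with |VG| = 24.7, G = (-0.8831, 17.62). The perpendicularity gives GK at right angles to VG, so GK runs at -95.10°; with |GK| = 26.8, K = (-3.265, -9.070). ∠GKA = 43.8° gives KA at 41.10° from the x-axis; with |KA| = 13.9, A = (7.209, 0.06800). Then |RA| = |A − R| = 7.209.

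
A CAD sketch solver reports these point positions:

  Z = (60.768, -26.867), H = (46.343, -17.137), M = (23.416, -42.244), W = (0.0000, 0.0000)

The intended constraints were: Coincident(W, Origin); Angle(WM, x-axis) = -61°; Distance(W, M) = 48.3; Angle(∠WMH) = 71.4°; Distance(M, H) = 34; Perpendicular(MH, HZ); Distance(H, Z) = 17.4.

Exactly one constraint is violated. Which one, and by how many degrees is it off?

Perpendicular(MH, HZ) — off by 8.40°.

W = (0.00, 0.00) ✓; WM at -61.00° ✓; |WM| = 48.30 ✓; ∠WMH = 71.40° ✓; |MH| = 34.00 ✓; ∠(MH, HZ) = 81.60° ✗; |HZ| = 17.40 ✓.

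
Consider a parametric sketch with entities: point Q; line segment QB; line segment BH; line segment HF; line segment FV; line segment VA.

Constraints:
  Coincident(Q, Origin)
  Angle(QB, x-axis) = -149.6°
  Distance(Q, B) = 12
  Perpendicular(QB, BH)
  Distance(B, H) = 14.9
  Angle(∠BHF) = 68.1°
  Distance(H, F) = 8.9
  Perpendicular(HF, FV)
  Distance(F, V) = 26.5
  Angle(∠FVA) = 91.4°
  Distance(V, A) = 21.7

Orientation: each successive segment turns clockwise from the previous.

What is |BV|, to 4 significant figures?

13.11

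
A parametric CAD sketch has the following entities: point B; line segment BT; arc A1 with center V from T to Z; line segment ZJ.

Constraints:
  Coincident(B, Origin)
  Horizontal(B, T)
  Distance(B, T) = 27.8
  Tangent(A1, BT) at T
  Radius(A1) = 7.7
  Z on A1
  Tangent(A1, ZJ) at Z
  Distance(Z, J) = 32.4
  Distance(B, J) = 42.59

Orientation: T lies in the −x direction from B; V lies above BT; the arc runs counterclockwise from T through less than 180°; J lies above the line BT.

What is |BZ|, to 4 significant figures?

21.29

Checks: |VZ| = 7.700 ✓; ∠(VZ, ZJ) = 90.00° ✓; |ZJ| = 32.40 ✓; |BJ| = 42.59 ✓.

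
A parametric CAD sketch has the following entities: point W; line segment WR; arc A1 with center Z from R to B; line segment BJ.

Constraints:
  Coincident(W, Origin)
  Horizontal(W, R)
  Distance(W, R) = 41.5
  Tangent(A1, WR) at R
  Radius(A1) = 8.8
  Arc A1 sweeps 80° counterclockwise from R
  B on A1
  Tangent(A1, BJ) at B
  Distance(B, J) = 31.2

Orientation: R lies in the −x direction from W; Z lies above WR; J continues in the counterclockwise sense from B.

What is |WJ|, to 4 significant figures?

46.86

On A1, R sits at bearing -90° from Z; an 80° counterclockwise sweep puts B at bearing -10°, so B = Z + 8.8·(cos -10°, sin -10°) = (-32.83, 7.272). Since A1 is tangent to BJ there, ZB ⟂ BJ, so BJ runs along (−sin -10°, cos -10°); with |BJ| = 31.2, J = (-27.42, 38.00). Then |WJ| = |J − W| = 46.86.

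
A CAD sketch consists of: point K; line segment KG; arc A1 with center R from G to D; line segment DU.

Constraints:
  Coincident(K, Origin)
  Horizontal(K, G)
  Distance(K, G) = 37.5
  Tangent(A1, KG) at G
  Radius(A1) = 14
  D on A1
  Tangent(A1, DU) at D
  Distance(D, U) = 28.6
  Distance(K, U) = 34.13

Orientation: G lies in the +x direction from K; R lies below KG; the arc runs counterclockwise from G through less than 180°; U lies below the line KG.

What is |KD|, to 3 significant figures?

26.3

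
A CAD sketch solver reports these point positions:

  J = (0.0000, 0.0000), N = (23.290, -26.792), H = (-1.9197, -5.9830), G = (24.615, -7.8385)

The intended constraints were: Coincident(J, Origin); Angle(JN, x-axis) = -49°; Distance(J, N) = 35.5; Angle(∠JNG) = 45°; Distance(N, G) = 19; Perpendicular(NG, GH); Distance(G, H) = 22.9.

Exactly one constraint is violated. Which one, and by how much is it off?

Distance(G, H) = 22.9 — off by 3.70.

J = (0.00, 0.00) ✓; JN at -49.00° ✓; |JN| = 35.50 ✓; ∠JNG = 45.00° ✓; |NG| = 19.00 ✓; ∠(NG, GH) = 90.00° ✓; |GH| = 26.60 ✗.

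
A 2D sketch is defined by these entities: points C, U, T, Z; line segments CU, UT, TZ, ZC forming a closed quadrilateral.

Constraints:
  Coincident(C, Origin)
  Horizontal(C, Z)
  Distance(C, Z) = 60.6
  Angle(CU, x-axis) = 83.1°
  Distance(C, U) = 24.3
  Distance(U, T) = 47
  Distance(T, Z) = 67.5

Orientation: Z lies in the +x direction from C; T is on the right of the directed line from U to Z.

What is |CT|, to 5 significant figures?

22.701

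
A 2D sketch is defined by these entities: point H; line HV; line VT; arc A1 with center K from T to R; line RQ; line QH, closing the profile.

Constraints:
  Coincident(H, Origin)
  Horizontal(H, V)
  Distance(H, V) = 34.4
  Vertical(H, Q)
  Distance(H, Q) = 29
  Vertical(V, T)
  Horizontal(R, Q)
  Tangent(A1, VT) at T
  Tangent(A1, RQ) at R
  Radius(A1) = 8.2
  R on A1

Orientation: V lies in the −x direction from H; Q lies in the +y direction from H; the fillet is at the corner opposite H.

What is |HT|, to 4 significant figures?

40.20

The virtual corner opposite H is at (-34.40, 29.00). Since A1 is tangent to VT there, KT ⟂ VT and since A1 is tangent to RQ there, KR ⟂ RQ, with radius 8.2, so the center K sits 8.2 in from both sides at K = (-26.20, 20.80). That places the tangent points at T = (-34.40, 20.80) on VT and R = (-26.20, 29.00) on RQ. Then |HT| = |T − H| = 40.20.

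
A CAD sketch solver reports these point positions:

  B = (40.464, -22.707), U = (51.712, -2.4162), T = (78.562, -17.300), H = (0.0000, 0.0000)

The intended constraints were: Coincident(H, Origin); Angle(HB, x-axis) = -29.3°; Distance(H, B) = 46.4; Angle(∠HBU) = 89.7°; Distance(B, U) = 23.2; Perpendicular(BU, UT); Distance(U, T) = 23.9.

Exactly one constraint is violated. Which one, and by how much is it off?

Distance(U, T) = 23.9 — off by 6.80.

H = (0.00, 0.00) ✓; HB at -29.30° ✓; |HB| = 46.40 ✓; ∠HBU = 89.70° ✓; |BU| = 23.20 ✓; ∠(BU, UT) = 90.00° ✓; |UT| = 30.70 ✗.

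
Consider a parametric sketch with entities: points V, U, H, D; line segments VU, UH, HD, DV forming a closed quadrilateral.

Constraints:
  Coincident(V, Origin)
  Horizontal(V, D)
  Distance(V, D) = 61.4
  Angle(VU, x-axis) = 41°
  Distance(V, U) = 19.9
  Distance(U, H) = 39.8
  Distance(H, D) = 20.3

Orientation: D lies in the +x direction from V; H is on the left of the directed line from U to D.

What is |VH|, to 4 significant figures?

57.60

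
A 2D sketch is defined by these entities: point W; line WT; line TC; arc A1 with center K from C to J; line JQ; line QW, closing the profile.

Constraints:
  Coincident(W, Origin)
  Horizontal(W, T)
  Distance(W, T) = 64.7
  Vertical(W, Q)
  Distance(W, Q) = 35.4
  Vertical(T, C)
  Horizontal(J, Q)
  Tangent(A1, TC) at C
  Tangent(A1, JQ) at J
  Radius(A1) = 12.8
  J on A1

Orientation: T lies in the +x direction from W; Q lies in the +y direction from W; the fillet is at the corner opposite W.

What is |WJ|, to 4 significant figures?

62.82

W is at the origin; W and T share the same y with |WT| = 64.7 and T on the +x side, so T = (64.70, 0.000). WQ is vertical with |WQ| = 35.4 and Q on the +y side, so Q = (0.000, 35.40). The virtual corner opposite W is at (64.70, 35.40). Since A1 is tangent to TC there, KC ⟂ TC and since A1 is tangent to JQ there, KJ ⟂ JQ, with radius 12.8, so the center K sits 12.8 in from both sides at K = (51.90, 22.60). That places the tangent points at C = (64.70, 22.60) on TC and J = (51.90, 35.40) on JQ. Then |WJ| = |J − W| = 62.82.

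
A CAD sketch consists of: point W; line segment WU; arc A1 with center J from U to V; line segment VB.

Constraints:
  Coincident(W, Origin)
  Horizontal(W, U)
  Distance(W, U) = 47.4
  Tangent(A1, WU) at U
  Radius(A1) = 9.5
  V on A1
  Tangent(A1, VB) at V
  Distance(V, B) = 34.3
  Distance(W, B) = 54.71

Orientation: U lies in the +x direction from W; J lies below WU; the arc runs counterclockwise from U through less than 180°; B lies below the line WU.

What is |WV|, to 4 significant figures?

38.89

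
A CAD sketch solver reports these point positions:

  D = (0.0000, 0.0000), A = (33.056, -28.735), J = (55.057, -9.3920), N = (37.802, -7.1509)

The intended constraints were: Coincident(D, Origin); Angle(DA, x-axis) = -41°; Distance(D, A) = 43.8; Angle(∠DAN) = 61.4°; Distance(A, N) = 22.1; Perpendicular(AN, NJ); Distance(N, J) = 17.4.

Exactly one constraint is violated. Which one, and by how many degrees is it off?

Perpendicular(AN, NJ) — off by 5.00°.

D = (0.00, 0.00) ✓; DA at -41.00° ✓; |DA| = 43.80 ✓; ∠DAN = 61.40° ✓; |AN| = 22.10 ✓; ∠(AN, NJ) = 85.00° ✗; |NJ| = 17.40 ✓.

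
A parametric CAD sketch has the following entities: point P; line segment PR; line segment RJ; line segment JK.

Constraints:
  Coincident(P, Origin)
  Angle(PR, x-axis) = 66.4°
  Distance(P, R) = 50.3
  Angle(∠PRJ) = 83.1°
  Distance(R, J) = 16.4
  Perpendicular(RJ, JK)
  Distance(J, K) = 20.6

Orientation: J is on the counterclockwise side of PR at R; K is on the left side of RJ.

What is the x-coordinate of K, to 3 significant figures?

-1.49

P is at the origin; PR runs at 66.4° with length 50.3, so R = 50.3·(cos 66.4°, sin 66.4°) = (20.1, 46.1). ∠PRJ = 83.1°, so RJ runs at 66.4° + (180° − 83.1°) = 163° from the x-axis; with |RJ| = 16.4, J = R + 16.4·(cos 163°, sin 163°) = (4.43, 50.8). RJ ⟂ JK; with |JK| = 20.6 on the left of RJ, K = J + 20.6·(-0.287, -0.958) = (-1.49, 31.1). So K.x = -1.49.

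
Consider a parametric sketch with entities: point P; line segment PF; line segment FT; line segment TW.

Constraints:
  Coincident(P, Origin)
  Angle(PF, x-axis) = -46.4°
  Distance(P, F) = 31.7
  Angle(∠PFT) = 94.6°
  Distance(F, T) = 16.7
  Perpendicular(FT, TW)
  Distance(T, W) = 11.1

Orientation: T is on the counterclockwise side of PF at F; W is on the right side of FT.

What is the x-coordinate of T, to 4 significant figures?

34.84

P is at the origin; PF runs at -46.4° with length 31.7, so F = 31.7·(cos -46.4°, sin -46.4°) = (21.86, -22.96). ∠PFT = 94.6°, so FT runs at -46.4° + (180° − 94.6°) = 39.00° from the x-axis; with |FT| = 16.7, T = F + 16.7·(cos 39.00°, sin 39.00°) = (34.84, -12.45). So T.x = 34.84.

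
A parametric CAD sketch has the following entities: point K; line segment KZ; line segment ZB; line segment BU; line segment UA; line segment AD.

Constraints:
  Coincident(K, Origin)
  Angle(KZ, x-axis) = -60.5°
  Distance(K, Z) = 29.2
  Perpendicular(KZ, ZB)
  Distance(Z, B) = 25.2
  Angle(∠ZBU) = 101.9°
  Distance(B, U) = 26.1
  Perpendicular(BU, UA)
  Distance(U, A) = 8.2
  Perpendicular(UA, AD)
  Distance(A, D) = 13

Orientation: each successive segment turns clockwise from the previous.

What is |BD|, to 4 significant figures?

15.45

K is at the origin; KZ runs at -60.5° with length 29.2, so Z = (14.38, -25.41). KZ is perpendicular to ZB, so ZB runs at -150.5°; with |ZB| = 25.2, B = (-7.554, -37.82). ∠ZBU = 101.9° gives BU at 131.4° from the x-axis; with |BU| = 26.1, U = (-24.81, -18.25). BU ⟂ UA, so UA runs at 41.40°; with |UA| = 8.2, A = (-18.66, -12.82). UA is perpendicular to AD, so AD runs at -48.60°; with |AD| = 13.0, D = (-10.07, -22.57). Then |BD| = |D − B| = 15.45.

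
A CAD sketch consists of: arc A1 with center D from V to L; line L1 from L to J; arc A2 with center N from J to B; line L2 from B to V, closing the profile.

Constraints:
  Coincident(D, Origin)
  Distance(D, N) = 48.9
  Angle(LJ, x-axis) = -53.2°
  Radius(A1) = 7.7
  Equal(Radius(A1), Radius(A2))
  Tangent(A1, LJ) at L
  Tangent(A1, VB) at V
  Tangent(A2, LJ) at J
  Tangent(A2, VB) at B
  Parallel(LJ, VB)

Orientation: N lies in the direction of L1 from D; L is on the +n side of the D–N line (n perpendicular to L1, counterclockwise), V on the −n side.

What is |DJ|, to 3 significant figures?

49.5

Tangency of A1 to both parallel lines with radius 7.7 puts L and V at D ± 7.7·n: L = (6.17, 4.61), V = (-6.17, -4.61). Equal radii place J and B the same way about N: J = N + 7.7·n = (35.5, -34.5), B = N − 7.7·n = (23.1, -43.8). Then |DJ| = |J − D| = 49.5.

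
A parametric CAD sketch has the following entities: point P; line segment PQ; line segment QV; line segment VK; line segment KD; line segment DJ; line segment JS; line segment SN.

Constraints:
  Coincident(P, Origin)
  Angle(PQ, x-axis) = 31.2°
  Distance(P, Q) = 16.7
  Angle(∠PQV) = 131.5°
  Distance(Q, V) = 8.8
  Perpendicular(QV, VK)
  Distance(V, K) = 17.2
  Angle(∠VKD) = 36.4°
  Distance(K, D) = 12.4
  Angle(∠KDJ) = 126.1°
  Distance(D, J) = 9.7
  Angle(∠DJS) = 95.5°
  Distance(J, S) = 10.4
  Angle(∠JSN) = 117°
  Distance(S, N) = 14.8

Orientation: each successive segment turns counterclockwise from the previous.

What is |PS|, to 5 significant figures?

28.432

∠KDJ = 126.1° gives DJ at 7.2000° from the x-axis; with |DJ| = 9.7, J = (17.063, 12.576). ∠DJS = 95.5° gives JS at 91.700° from the x-axis; with |JS| = 10.4, S = (16.754, 22.971). Then |PS| = |S − P| = 28.432.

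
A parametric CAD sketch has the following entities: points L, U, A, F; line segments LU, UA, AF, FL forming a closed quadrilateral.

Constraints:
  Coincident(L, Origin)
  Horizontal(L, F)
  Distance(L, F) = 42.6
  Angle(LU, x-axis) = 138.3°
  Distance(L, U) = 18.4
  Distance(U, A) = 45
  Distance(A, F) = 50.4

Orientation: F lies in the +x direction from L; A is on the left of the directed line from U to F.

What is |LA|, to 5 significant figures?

47.617

Checks: LU at 138.3° ✓; |UA| = 45.00 ✓; |AF| = 50.40 ✓.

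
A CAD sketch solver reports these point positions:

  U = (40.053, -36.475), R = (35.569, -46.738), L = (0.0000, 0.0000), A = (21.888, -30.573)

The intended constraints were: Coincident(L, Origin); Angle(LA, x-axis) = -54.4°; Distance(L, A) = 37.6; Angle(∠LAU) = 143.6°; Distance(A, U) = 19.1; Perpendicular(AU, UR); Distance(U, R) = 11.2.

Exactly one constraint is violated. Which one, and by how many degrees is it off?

Perpendicular(AU, UR) — off by 5.60°.

L = (0.00, 0.00) ✓; LA at -54.40° ✓; |LA| = 37.60 ✓; ∠LAU = 143.6° ✓; |AU| = 19.10 ✓; ∠(AU, UR) = 95.60° ✗; |UR| = 11.20 ✓.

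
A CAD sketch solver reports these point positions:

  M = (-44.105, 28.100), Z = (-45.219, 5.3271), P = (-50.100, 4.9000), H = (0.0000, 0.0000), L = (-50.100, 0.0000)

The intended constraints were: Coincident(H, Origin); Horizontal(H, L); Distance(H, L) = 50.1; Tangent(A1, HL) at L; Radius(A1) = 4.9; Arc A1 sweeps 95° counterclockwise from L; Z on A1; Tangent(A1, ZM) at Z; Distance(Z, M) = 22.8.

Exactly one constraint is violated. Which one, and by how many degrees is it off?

Tangent(A1, ZM) at Z — off by 7.80°.

H = (0.00, 0.00) ✓; H.y = 0.00, L.y = 0.00 ✓; |HL| = 50.10 ✓; ∠(PL, LH) = 90.00° ✓; |PL| = 4.900 ✓; bearing(P→Z) − bearing(P→L) = 95.00° ✓; |PZ| = 4.900 ✓; ∠(PZ, ZM) = 97.80° ✗; |ZM| = 22.80 ✓.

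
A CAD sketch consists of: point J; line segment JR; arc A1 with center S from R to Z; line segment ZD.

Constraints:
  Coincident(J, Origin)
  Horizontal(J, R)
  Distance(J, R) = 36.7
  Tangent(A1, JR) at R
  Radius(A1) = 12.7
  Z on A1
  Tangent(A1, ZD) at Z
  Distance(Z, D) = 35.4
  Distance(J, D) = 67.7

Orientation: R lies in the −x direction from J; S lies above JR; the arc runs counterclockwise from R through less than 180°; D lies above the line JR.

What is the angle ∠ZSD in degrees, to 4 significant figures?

70.26°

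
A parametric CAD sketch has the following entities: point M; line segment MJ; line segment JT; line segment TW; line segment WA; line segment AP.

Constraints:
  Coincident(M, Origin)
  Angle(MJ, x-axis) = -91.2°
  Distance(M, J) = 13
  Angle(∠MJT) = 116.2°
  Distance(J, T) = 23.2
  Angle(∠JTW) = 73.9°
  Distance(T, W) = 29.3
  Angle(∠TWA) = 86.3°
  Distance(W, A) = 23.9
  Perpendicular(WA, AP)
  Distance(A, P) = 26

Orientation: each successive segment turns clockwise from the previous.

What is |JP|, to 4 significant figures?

4.623

M is at the origin; MJ runs at -91.2° with length 13.0, so J = (-0.2723, -13.00). ∠MJT = 116.2° gives JT at -155.0° from the x-axis; with |JT| = 23.2, T = (-21.30, -22.80). ∠JTW = 73.9° gives TW at 98.90° from the x-axis; with |TW| = 29.3, W = (-25.83, 6.145). ∠TWA = 86.3° gives WA at 5.200° from the x-axis; with |WA| = 23.9, A = (-2.030, 8.311). WA is perpendicular to AP, so AP runs at -84.80°; with |AP| = 26.0, P = (0.3265, -17.58). Then |JP| = |P − J| = 4.623.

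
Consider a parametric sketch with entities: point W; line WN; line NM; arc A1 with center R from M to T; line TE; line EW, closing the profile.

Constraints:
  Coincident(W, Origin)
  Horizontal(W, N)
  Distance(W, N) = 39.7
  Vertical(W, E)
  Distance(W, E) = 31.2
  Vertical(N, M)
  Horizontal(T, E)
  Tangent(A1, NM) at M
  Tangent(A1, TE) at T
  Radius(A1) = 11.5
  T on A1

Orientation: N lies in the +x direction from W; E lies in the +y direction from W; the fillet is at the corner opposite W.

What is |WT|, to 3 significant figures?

42.1

W is at the origin; W and N share the same y with |WN| = 39.7 and N on the +x side, so N = (39.7, 0.00). WE is vertical with |WE| = 31.2 and E on the +y side, so E = (0.00, 31.2). The virtual corner opposite W is at (39.7, 31.2). Since A1 is tangent to NM there, RM ⟂ NM and tangency of A1 to TE means the radius RT is perpendicular to TE, with radius 11.5, so the center R sits 11.5 in from both sides at R = (28.2, 19.7). That places the tangent points at M = (39.7, 19.7) on NM and T = (28.2, 31.2) on TE. Then |WT| = |T − W| = 42.1.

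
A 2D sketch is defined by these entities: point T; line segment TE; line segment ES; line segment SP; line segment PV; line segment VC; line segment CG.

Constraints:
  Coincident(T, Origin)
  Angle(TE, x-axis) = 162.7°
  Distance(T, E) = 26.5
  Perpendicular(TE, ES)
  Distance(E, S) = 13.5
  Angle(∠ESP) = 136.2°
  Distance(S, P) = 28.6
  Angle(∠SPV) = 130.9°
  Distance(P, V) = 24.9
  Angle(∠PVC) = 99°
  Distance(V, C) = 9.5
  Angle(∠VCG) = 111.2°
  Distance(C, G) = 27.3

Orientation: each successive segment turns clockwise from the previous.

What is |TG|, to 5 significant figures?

12.042

T is at the origin; TE runs at 162.7° with length 26.5, so E = (-25.301, 7.8804). TE ⟂ ES, so ES runs at 72.700°; with |ES| = 13.5, S = (-21.287, 20.770). ∠ESP = 136.2° gives SP at 28.900° from the x-axis; with |SP| = 28.6, P = (3.7517, 34.592). ∠SPV = 130.9° gives PV at -20.200° from the x-axis; with |PV| = 24.9, V = (27.120, 25.994). ∠PVC = 99.0° gives VC at -101.20° from the x-axis; with |VC| = 9.5, C = (25.275, 16.675). ∠VCG = 111.2° gives CG at -170.00° from the x-axis; with |CG| = 27.3, G = (-1.6103, 11.934). Then |TG| = |G − T| = 12.042.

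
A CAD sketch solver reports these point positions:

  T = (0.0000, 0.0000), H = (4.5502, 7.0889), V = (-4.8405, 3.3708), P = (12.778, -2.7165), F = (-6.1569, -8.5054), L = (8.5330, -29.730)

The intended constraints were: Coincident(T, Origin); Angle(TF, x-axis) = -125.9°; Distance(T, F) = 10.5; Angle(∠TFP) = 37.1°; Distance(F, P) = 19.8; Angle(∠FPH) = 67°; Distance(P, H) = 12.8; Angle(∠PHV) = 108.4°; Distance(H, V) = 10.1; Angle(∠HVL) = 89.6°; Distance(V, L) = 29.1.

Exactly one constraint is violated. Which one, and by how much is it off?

Distance(V, L) = 29.1 — off by 6.60.

T = (0.00, 0.00) ✓; TF at -125.9° ✓; |TF| = 10.50 ✓; ∠TFP = 37.10° ✓; |FP| = 19.80 ✓; ∠FPH = 67.00° ✓; |PH| = 12.80 ✓; ∠PHV = 108.4° ✓; |HV| = 10.10 ✓; ∠HVL = 89.60° ✓; |VL| = 35.70 ✗.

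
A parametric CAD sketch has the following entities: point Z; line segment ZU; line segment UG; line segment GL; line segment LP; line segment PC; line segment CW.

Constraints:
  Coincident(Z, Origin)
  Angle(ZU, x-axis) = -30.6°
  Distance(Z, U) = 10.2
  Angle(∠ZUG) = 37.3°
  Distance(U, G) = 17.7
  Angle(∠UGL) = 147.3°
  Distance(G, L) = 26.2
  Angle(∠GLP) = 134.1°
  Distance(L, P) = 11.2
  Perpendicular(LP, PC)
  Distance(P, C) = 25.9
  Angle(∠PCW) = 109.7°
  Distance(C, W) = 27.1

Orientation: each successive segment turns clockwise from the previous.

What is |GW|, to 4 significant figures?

16.69

Z is at the origin; ZU runs at -30.6° with length 10.2, so U = (8.780, -5.192). ∠ZUG = 37.3° gives UG at -173.3° from the x-axis; with |UG| = 17.7, G = (-8.800, -7.257). ∠UGL = 147.3° gives GL at 154.0° from the x-axis; with |GL| = 26.2, L = (-32.35, 4.228). ∠GLP = 134.1° gives LP at 108.1° from the x-axis; with |LP| = 11.2, P = (-35.83, 14.87). LP ⟂ PC, so PC runs at 18.10°; with |PC| = 25.9, C = (-11.21, 22.92). ∠PCW = 109.7° gives CW at -52.20° from the x-axis; with |CW| = 27.1, W = (5.401, 1.507). Then |GW| = |W − G| = 16.69.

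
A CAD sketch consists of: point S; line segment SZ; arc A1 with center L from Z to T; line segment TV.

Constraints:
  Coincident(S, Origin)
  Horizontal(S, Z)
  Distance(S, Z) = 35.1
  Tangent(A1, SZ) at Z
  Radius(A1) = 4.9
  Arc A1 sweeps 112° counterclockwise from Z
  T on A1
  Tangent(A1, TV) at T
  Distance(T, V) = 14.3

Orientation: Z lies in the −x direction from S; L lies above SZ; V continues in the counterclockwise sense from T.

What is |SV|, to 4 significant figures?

41.10

S is at the origin; SZ is horizontal with |SZ| = 35.1 and Z on the −x side, so Z = (-35.10, 0.000). Since A1 is tangent to SZ there, LZ ⟂ SZ, so L = Z + (0, 4.9) = (-35.10, 4.900). On A1, Z sits at bearing -90° from L; a 112° counterclockwise sweep puts T at bearing 22°, so T = L + 4.9·(cos 22°, sin 22°) = (-30.56, 6.736). Since A1 is tangent to TV there, LT ⟂ TV, so TV runs along (−sin 22°, cos 22°); with |TV| = 14.3, V = (-35.91, 19.99). Then |SV| = |V − S| = 41.10.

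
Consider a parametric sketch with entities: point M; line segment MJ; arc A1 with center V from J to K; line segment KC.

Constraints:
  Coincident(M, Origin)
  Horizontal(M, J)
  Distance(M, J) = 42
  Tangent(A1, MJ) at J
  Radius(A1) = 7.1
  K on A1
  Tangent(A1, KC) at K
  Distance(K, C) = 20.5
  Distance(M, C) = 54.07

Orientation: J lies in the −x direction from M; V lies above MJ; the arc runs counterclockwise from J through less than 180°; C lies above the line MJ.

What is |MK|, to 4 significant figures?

37.37

M is at the origin; MJ is horizontal with |MJ| = 42.0 and J on the −x side, so J = (-42.00, 0.000). Since A1 is tangent to MJ there, VJ ⟂ MJ, so V = J + (0, 7.1) = (-42.00, 7.100). Since VK ⟂ KC (tangency), |VC| = √(7.1² + 20.5²) = 21.69 regardless of where K sits on A1. So C lies on both circle(M, 54.07) and circle(V, 21.69); the above-MJ intersection is C = (-46.00, 28.42). K is the foot of the tangent from C: K = (-35.83, 10.62).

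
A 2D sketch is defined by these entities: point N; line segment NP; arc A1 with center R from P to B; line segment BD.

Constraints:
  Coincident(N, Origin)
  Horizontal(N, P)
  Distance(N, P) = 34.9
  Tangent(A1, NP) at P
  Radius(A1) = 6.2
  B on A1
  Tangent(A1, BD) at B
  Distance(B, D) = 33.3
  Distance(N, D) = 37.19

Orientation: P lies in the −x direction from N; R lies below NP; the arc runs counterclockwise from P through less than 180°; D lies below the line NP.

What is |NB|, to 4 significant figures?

40.64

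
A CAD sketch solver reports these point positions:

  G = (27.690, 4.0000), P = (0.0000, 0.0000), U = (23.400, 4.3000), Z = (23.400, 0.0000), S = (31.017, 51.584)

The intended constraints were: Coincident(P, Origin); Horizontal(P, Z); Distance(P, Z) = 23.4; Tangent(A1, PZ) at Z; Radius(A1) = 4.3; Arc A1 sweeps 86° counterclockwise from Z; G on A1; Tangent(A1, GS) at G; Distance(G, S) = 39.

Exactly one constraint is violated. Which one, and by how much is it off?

Distance(G, S) = 39 — off by 8.70.

P = (0.00, 0.00) ✓; P.y = 0.00, Z.y = 0.00 ✓; |PZ| = 23.40 ✓; ∠(UZ, ZP) = 90.00° ✓; |UZ| = 4.300 ✓; bearing(U→G) − bearing(U→Z) = 86.00° ✓; |UG| = 4.300 ✓; ∠(UG, GS) = 90.00° ✓; |GS| = 47.70 ✗.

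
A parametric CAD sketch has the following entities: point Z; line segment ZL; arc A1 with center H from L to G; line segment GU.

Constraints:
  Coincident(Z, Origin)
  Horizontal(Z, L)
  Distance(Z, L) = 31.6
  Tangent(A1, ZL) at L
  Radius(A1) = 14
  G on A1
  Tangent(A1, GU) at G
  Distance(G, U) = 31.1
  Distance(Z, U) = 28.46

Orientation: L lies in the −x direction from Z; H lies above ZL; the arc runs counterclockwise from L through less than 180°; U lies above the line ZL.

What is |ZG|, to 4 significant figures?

21.54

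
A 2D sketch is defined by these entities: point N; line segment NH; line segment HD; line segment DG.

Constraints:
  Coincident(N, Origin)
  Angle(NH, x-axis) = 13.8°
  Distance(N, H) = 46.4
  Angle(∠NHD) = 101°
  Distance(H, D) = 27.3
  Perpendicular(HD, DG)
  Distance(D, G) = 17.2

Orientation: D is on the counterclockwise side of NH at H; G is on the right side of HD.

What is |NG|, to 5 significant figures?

72.418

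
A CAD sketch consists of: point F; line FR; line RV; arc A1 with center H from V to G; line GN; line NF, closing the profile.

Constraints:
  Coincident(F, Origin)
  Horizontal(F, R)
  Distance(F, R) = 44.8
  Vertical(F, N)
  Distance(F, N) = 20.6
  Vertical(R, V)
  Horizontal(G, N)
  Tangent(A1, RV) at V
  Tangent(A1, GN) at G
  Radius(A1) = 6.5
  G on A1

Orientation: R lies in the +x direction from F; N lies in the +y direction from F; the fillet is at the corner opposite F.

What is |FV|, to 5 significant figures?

46.966

F is at the origin; F and R share the same y with |FR| = 44.8 and R on the +x side, so R = (44.800, 0.0000). FN is vertical with |FN| = 20.6 and N on the +y side, so N = (0.0000, 20.600). The virtual corner opposite F is at (44.800, 20.600). Tangency of A1 to RV means the radius HV is perpendicular to RV and since A1 is tangent to GN there, HG ⟂ GN, with radius 6.5, so the center H sits 6.5 in from both sides at H = (38.300, 14.100). That places the tangent points at V = (44.800, 14.100) on RV and G = (38.300, 20.600) on GN. Then |FV| = |V − F| = 46.966.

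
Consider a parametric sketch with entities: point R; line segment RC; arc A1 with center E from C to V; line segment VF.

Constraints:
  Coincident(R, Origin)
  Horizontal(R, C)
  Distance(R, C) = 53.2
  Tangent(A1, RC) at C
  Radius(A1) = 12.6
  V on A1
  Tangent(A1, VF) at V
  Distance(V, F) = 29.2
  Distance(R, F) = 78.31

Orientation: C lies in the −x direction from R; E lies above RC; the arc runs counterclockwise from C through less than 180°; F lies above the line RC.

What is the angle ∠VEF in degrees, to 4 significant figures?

66.66°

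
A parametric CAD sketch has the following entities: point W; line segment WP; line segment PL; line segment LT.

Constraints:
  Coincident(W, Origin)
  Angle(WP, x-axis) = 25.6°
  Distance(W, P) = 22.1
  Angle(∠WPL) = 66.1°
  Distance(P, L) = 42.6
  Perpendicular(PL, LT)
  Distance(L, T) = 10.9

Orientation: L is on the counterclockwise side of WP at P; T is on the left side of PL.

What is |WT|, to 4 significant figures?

34.91

W is at the origin; WP runs at 25.6° with length 22.1, so P = 22.1·(cos 25.6°, sin 25.6°) = (19.93, 9.549). ∠WPL = 66.1°, so PL runs at 25.6° + (180° − 66.1°) = 139.5° from the x-axis; with |PL| = 42.6, L = P + 42.6·(cos 139.5°, sin 139.5°) = (-12.46, 37.22). The perpendicularity gives LT at right angles to PL; with |LT| = 10.9 on the left of PL, T = L + 10.9·(-0.6494, -0.7604) = (-19.54, 28.93). Then |WT| = |T − W| = 34.91.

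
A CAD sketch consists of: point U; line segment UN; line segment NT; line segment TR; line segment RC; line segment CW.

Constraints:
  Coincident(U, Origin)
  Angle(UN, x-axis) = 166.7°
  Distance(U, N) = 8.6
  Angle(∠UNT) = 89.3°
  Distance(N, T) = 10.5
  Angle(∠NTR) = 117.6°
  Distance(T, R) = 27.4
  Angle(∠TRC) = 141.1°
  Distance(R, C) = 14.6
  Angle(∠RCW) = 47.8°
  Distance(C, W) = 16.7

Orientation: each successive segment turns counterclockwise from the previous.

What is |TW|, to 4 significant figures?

25.17

∠TRC = 141.1° gives RC at -1.300° from the x-axis; with |RC| = 14.6, C = (24.86, -26.29). ∠RCW = 47.8° gives CW at 130.9° from the x-axis; with |CW| = 16.7, W = (13.93, -13.66). Then |TW| = |W − T| = 25.17.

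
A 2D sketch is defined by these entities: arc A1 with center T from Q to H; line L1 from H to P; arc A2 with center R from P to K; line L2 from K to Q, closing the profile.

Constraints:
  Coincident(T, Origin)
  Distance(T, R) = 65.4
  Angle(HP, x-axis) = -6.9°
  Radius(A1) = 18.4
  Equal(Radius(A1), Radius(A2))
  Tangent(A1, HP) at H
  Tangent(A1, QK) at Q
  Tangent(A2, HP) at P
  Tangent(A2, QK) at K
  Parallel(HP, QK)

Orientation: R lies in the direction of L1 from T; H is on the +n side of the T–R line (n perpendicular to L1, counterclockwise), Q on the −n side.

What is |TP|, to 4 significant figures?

67.94

The slot axis is L1's direction at -6.9°, so u = (cos -6.9°, sin -6.9°) = (0.9928, -0.1201) and n = (−sin -6.9°, cos -6.9°) = (0.1201, 0.9928). T is at the origin and R lies 65.4 along u from T, so R = 65.4·u = (64.93, -7.857). Tangency of A1 to both parallel lines with radius 18.4 puts H and Q at T ± 18.4·n: H = (2.211, 18.27), Q = (-2.211, -18.27). Equal radii place P and K the same way about R: P = R + 18.4·n = (67.14, 10.41), K = R − 18.4·n = (62.72, -26.12). Then |TP| = |P − T| = 67.94.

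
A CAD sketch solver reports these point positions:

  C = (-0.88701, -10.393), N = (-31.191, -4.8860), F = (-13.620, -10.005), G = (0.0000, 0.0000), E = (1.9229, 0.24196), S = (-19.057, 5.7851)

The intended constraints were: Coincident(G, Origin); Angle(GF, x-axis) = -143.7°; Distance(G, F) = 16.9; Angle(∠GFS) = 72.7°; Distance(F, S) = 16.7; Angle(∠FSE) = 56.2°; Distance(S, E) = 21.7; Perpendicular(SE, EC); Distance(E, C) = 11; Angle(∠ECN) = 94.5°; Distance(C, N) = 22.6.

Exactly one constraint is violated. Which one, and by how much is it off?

Distance(C, N) = 22.6 — off by 8.20.

G = (0.00, 0.00) ✓; GF at -143.7° ✓; |GF| = 16.90 ✓; ∠GFS = 72.70° ✓; |FS| = 16.70 ✓; ∠FSE = 56.20° ✓; |SE| = 21.70 ✓; ∠(SE, EC) = 90.00° ✓; |EC| = 11.00 ✓; ∠ECN = 94.50° ✓; |CN| = 30.80 ✗.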